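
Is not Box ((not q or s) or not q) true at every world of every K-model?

Tableau for the negation Box ((not q or s) or not q):
1. Box ((not q or s) or not q), 0
The negation has an open branch (countermodel exists).

Not valid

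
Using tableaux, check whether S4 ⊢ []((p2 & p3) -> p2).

Tableau for the negation ~[]((p2 & p3) -> p2):
1. ~[]((p2 & p3) -> p2), 0
2. ~((p2 & p3) -> p2), 1   [~[]-rule on 1: fresh world 1, 0R1]
3. p2 & p3, 1   [~->-rule on 2]
4. ~p2, 1   [~->-rule on 2]
5. p2, 1   [&-rule on 3]
6. p3, 1   [&-rule on 3]
Accessibility: 0R0, 0R1, 1R1
Branch closes: p2 and ~p2 both at 1.
All branches of the negation close; one closing branch shown above.

Valid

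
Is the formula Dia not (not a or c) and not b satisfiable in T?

1. Dia not (not a or c) and not b, w0
2. Dia not (not a or c), w0   [and-rule on 1]
3. not b, w0   [and-rule on 1]
4. not (not a or c), w1   [Dia-rule on 2: fresh world w1, w0Rw1]
5. a, w1   [neg-or-rule on 4]
6. not c, w1   [neg-or-rule on 4]
Accessibility: w0Rw0, w0Rw1, w1Rw1

Yes, satisfiable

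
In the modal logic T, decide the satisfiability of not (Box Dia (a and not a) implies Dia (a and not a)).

Unsatisfiable

1. not (Box Dia (a and not a) implies Dia (a and not a)), w0
2. Box Dia (a and not a), w0
3. not Dia (a and not a), w0
4. Dia (a and not a), w0
5. not (a and not a), w0
6. a, w0
7. a and not a, w1
8. a, w1
9. not a, w1
Accessibility: w0Rw0, w0Rw1, w1Rw1
Branch closes: a and not a both at w1.
All branches of the tableau close; one closing branch shown above.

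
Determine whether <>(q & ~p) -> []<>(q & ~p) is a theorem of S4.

Tableau for the negation ~(<>(q & ~p) -> []<>(q & ~p)):
1. ~(<>(q & ~p) -> []<>(q & ~p)), u
2. <>(q & ~p), u   [~->-rule on 1]
3. ~[]<>(q & ~p), u   [~->-rule on 1]
4. q & ~p, v   [<>-rule on 2: fresh world v, uRv]
5. q, v   [&-rule on 4]
6. ~p, v   [&-rule on 4]
7. ~<>(q & ~p), w   [~[]-rule on 3: fresh world w, uRw]
8. ~(q & ~p), w   [~<>-rule on 7 via wRw]
9. p, w   [~&-rule on 8 (branches; this branch)]
Accessibility: uRu, uRv, uRw, vRv, wRw
The negation has an open branch (countermodel exists).

No, not valid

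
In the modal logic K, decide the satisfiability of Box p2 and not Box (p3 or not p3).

1. Box p2 and not Box (p3 or not p3), w0
2. Box p2, w0
3. not Box (p3 or not p3), w0
4. not (p3 or not p3), w1
5. not p3, w1
6. p3, w1
Accessibility: w0Rw1
Branch closes: p3 and not p3 both at w1.
Every branch closes; the branch above is one of them.

No, unsatisfiable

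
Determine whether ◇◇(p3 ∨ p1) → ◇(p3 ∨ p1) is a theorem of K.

Invalid (countermodel exists)

Tableau for the negation ¬(◇◇(p3 ∨ p1) → ◇(p3 ∨ p1)):
1. ¬(◇◇(p3 ∨ p1) → ◇(p3 ∨ p1)), 0
2. ◇◇(p3 ∨ p1), 0
3. ¬◇(p3 ∨ p1), 0
4. ◇(p3 ∨ p1), 1
5. ¬(p3 ∨ p1), 1
6. ¬p3, 1
7. ¬p1, 1
8. p3 ∨ p1, 2
9. p1, 2
Accessibility: 0R1, 1R2
The negation has an open branch (countermodel exists).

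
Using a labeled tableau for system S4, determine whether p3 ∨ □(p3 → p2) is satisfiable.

1. p3 ∨ □(p3 → p2), 0
2. □(p3 → p2), 0   [∨-rule on 1 (branches; this branch)]
3. p3 → p2, 0   [□-rule on 2 via 0R0]
4. p2, 0   [→-rule on 3 (branches; this branch)]
Accessibility: 0R0

Satisfiable (open branch found)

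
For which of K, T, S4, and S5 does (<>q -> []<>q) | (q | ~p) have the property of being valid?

S5-tableau for the negation ~((<>q -> []<>q) | (q | ~p)):
1. ~((<>q -> []<>q) | (q | ~p)), w0
2. ~(<>q -> []<>q), w0
3. ~(q | ~p), w0
4. <>q, w0
5. ~[]<>q, w0
6. ~q, w0
7. p, w0
8. q, w1
9. ~<>q, w2
10. ~q, w1
Accessibility: w0Rw0, w0Rw1, w0Rw2, w1Rw0, w1Rw1, w1Rw2, w2Rw0, w2Rw1, w2Rw2
Branch closes: q and ~q both at w1.
Every branch closes (one shown): valid in S5.
S4-tableau for the negation ~((<>q -> []<>q) | (q | ~p)):
1. ~((<>q -> []<>q) | (q | ~p)), w0
2. ~(<>q -> []<>q), w0
3. ~(q | ~p), w0
4. <>q, w0
5. ~[]<>q, w0
6. ~q, w0
7. p, w0
8. q, w1
9. ~<>q, w2
10. ~q, w2
Accessibility: w0Rw0, w0Rw1, w0Rw2, w1Rw1, w2Rw2
Complete open branch: countermodel on an S4-frame, so not valid in S4, nor in K, T (the same frame is also a K-frame and a T-frame).

S5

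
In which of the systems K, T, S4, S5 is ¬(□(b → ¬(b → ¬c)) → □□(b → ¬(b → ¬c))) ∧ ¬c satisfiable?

K, T

S4-tableau for the formula:
1. ¬(□(b → ¬(b → ¬c)) → □□(b → ¬(b → ¬c))) ∧ ¬c, u
2. ¬(□(b → ¬(b → ¬c)) → □□(b → ¬(b → ¬c))), u   [∧-rule on 1]
3. ¬c, u   [∧-rule on 1]
4. □(b → ¬(b → ¬c)), u   [¬→-rule on 2]
5. ¬□□(b → ¬(b → ¬c)), u   [¬→-rule on 2]
6. b → ¬(b → ¬c), u   [□-rule on 4 via uRu]
7. ¬b, u   [→-rule on 6 (branches; this branch)]
8. ¬□(b → ¬(b → ¬c)), v   [¬□-rule on 5: fresh world v, uRv]
9. b → ¬(b → ¬c), v   [□-rule on 4 via uRv]
10. ¬(b → ¬c), v   [→-rule on 9 (branches; this branch)]
11. b, v   [¬→-rule on 10]
12. c, v   [¬→-rule on 10]
13. ¬(b → ¬(b → ¬c)), w   [¬□-rule on 8: fresh world w, vRw]
14. b, w   [¬→-rule on 13]
15. b → ¬c, w   [¬→-rule on 13]
16. b → ¬(b → ¬c), w   [□-rule on 4 via uRw]
17. ¬c, w   [→-rule on 15 (branches; this branch)]
18. ¬(b → ¬c), w   [→-rule on 16 (branches; this branch)]
19. c, w   [¬→-rule on 18]
Accessibility: uRu, uRv, uRw, vRv, vRw, wRw
Branch closes: c and ¬c both at w.
Every branch closes (one shown): unsatisfiable in S4, hence also in S5 (every S5-frame is an S4-frame).
T-tableau for the formula:
1. ¬(□(b → ¬(b → ¬c)) → □□(b → ¬(b → ¬c))) ∧ ¬c, u
2. ¬(□(b → ¬(b → ¬c)) → □□(b → ¬(b → ¬c))), u   [∧-rule on 1]
3. ¬c, u   [∧-rule on 1]
4. □(b → ¬(b → ¬c)), u   [¬→-rule on 2]
5. ¬□□(b → ¬(b → ¬c)), u   [¬→-rule on 2]
6. b → ¬(b → ¬c), u   [□-rule on 4 via uRu]
7. ¬b, u   [→-rule on 6 (branches; this branch)]
8. ¬□(b → ¬(b → ¬c)), v   [¬□-rule on 5: fresh world v, uRv]
9. b → ¬(b → ¬c), v   [□-rule on 4 via uRv]
10. ¬(b → ¬c), v   [→-rule on 9 (branches; this branch)]
11. b, v   [¬→-rule on 10]
12. c, v   [¬→-rule on 10]
13. ¬(b → ¬(b → ¬c)), w   [¬□-rule on 8: fresh world w, vRw]
14. b, w   [¬→-rule on 13]
15. b → ¬c, w   [¬→-rule on 13]
16. ¬c, w   [→-rule on 15 (branches; this branch)]
Accessibility: uRu, uRv, vRv, vRw, wRw
Complete open branch: satisfiable in T, hence also in K (this T-model is also a K-model).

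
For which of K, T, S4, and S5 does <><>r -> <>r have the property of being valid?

S4, S5

T-tableau for the negation ~(<><>r -> <>r):
1. ~(<><>r -> <>r), 0
2. <><>r, 0
3. ~<>r, 0
4. ~r, 0
5. <>r, 1
6. ~r, 1
7. r, 2
Accessibility: 0R0, 0R1, 1R1, 1R2, 2R2
Complete open branch: countermodel on a T-frame, so not valid in T, nor in K (the same frame is also a K-frame).
S4-tableau for the negation ~(<><>r -> <>r):
1. ~(<><>r -> <>r), 0
2. <><>r, 0
3. ~<>r, 0
4. ~r, 0
5. <>r, 1
6. ~r, 1
7. r, 2
8. ~r, 2
Accessibility: 0R0, 0R1, 0R2, 1R1, 1R2, 2R2
Branch closes: r and ~r both at 2.
Every branch closes (one shown): valid in S4, hence also in S5 (every theorem of S4 is a theorem of S5).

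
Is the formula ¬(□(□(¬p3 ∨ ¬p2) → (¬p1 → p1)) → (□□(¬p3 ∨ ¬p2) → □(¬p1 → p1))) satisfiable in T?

1. ¬(□(□(¬p3 ∨ ¬p2) → (¬p1 → p1)) → (□□(¬p3 ∨ ¬p2) → □(¬p1 → p1))), 0
2. □(□(¬p3 ∨ ¬p2) → (¬p1 → p1)), 0
3. ¬(□□(¬p3 ∨ ¬p2) → □(¬p1 → p1)), 0
4. □□(¬p3 ∨ ¬p2), 0
5. ¬□(¬p1 → p1), 0
6. □(¬p3 ∨ ¬p2) → (¬p1 → p1), 0
7. □(¬p3 ∨ ¬p2), 0
8. ¬p3 ∨ ¬p2, 0
9. ¬□(¬p3 ∨ ¬p2), 0
10. ¬p2, 0
11. ¬(¬p1 → p1), 1
12. ¬p1, 1
13. □(¬p3 ∨ ¬p2) → (¬p1 → p1), 1
14. □(¬p3 ∨ ¬p2), 1
15. ¬p3 ∨ ¬p2, 1
16. ¬□(¬p3 ∨ ¬p2), 1
17. ¬p2, 1
18. ¬(¬p3 ∨ ¬p2), 2
19. p3, 2
20. p2, 2
21. □(¬p3 ∨ ¬p2) → (¬p1 → p1), 2
22. □(¬p3 ∨ ¬p2), 2
23. ¬p3 ∨ ¬p2, 2
24. ¬p1 → p1, 2
25. ¬p2, 2
Accessibility: 0R0, 0R1, 0R2, 1R1, 2R2
Branch closes: p2 and ¬p2 both at 2.
All branches of the tableau close; one closing branch shown above.

Unsatisfiable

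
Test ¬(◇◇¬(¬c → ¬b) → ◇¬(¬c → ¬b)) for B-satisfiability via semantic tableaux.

1. ¬(◇◇¬(¬c → ¬b) → ◇¬(¬c → ¬b)), 0
2. ◇◇¬(¬c → ¬b), 0
3. ¬◇¬(¬c → ¬b), 0
4. ¬c → ¬b, 0
5. ¬b, 0
6. ◇¬(¬c → ¬b), 1
7. ¬c → ¬b, 1
8. ¬b, 1
9. ¬(¬c → ¬b), 2
10. ¬c, 2
11. b, 2
Accessibility: 0R0, 0R1, 1R0, 1R1, 1R2, 2R1, 2R2

Yes, satisfiable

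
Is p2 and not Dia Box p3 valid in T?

Tableau for the negation not (p2 and not Dia Box p3):
1. not (p2 and not Dia Box p3), u
2. Dia Box p3, u
3. Box p3, v
4. p3, v
Accessibility: uRu, uRv, vRv
The negation has an open branch (countermodel exists).

No, not valid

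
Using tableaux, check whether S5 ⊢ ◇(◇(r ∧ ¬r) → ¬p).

Tableau for the negation ¬◇(◇(r ∧ ¬r) → ¬p):
1. ¬◇(◇(r ∧ ¬r) → ¬p), u
2. ¬(◇(r ∧ ¬r) → ¬p), u
3. ◇(r ∧ ¬r), u
4. p, u
5. r ∧ ¬r, v
6. r, v
7. ¬r, v
Accessibility: uRu, uRv, vRu, vRv
Branch closes: r and ¬r both at v.
All branches of the negation close; one closing branch shown above.

Valid in S5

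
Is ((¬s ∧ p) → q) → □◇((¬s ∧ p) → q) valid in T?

Not valid

Tableau for the negation ¬(((¬s ∧ p) → q) → □◇((¬s ∧ p) → q)):
1. ¬(((¬s ∧ p) → q) → □◇((¬s ∧ p) → q)), w0
2. (¬s ∧ p) → q, w0   [¬→-rule on 1]
3. ¬□◇((¬s ∧ p) → q), w0   [¬→-rule on 1]
4. q, w0   [→-rule on 2 (branches; this branch)]
5. ¬◇((¬s ∧ p) → q), w1   [¬□-rule on 3: fresh world w1, w0Rw1]
6. ¬((¬s ∧ p) → q), w1   [¬◇-rule on 5 via w1Rw1]
7. ¬s ∧ p, w1   [¬→-rule on 6]
8. ¬q, w1   [¬→-rule on 6]
9. ¬s, w1   [∧-rule on 7]
10. p, w1   [∧-rule on 7]
Accessibility: w0Rw0, w0Rw1, w1Rw1
The negation has an open branch (countermodel exists).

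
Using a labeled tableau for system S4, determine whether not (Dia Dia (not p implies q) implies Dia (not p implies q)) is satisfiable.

1. not (Dia Dia (not p implies q) implies Dia (not p implies q)), u
2. Dia Dia (not p implies q), u   [neg-implies-rule on 1]
3. not Dia (not p implies q), u   [neg-implies-rule on 1]
4. not (not p implies q), u   [neg-Dia-rule on 3 via uRu]
5. not p, u   [neg-implies-rule on 4]
6. not q, u   [neg-implies-rule on 4]
7. Dia (not p implies q), v   [Dia-rule on 2: fresh world v, uRv]
8. not (not p implies q), v   [neg-Dia-rule on 3 via uRv]
9. not p, v   [neg-implies-rule on 8]
10. not q, v   [neg-implies-rule on 8]
11. not p implies q, w   [Dia-rule on 7: fresh world w, vRw]
12. not (not p implies q), w   [neg-Dia-rule on 3 via uRw]
13. not p, w   [neg-implies-rule on 12]
14. not q, w   [neg-implies-rule on 12]
15. q, w   [implies-rule on 11 (branches; this branch)]
Accessibility: uRu, uRv, uRw, vRv, vRw, wRw
Branch closes: q and not q both at w.
Every branch closes; the branch above is one of them.

No, unsatisfiable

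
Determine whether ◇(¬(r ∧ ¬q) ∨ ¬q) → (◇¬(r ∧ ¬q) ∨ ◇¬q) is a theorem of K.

Tableau for the negation ¬(◇(¬(r ∧ ¬q) ∨ ¬q) → (◇¬(r ∧ ¬q) ∨ ◇¬q)):
1. ¬(◇(¬(r ∧ ¬q) ∨ ¬q) → (◇¬(r ∧ ¬q) ∨ ◇¬q)), w0
2. ◇(¬(r ∧ ¬q) ∨ ¬q), w0   [¬→-rule on 1]
3. ¬(◇¬(r ∧ ¬q) ∨ ◇¬q), w0   [¬→-rule on 1]
4. ¬◇¬(r ∧ ¬q), w0   [¬∨-rule on 3]
5. ¬◇¬q, w0   [¬∨-rule on 3]
6. ¬(r ∧ ¬q) ∨ ¬q, w1   [◇-rule on 2: fresh world w1, w0Rw1]
7. r ∧ ¬q, w1   [¬◇-rule on 4 via w0Rw1]
8. r, w1   [∧-rule on 7]
9. ¬q, w1   [∧-rule on 7]
10. q, w1   [¬◇-rule on 5 via w0Rw1]
Accessibility: w0Rw1
Branch closes: q and ¬q both at w1.
All branches of the negation close; one closing branch shown above.

Yes, valid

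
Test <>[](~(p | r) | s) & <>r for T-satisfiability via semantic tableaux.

Yes, satisfiable

1. <>[](~(p | r) | s) & <>r, w0
2. <>[](~(p | r) | s), w0
3. <>r, w0
4. [](~(p | r) | s), w1
5. ~(p | r) | s, w1
6. s, w1
7. r, w2
Accessibility: w0Rw0, w0Rw1, w0Rw2, w1Rw1, w2Rw2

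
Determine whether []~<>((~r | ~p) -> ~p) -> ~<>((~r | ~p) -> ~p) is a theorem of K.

Tableau for the negation ~([]~<>((~r | ~p) -> ~p) -> ~<>((~r | ~p) -> ~p)):
1. ~([]~<>((~r | ~p) -> ~p) -> ~<>((~r | ~p) -> ~p)), 0
2. []~<>((~r | ~p) -> ~p), 0   [~->-rule on 1]
3. <>((~r | ~p) -> ~p), 0   [~->-rule on 1]
4. (~r | ~p) -> ~p, 1   [<>-rule on 3: fresh world 1, 0R1]
5. ~<>((~r | ~p) -> ~p), 1   [[]-rule on 2 via 0R1]
6. ~p, 1   [->-rule on 4 (branches; this branch)]
Accessibility: 0R1
The negation has an open branch (countermodel exists).

No, not valid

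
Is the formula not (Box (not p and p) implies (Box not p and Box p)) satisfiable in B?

No, unsatisfiable

1. not (Box (not p and p) implies (Box not p and Box p)), w0
2. Box (not p and p), w0
3. not (Box not p and Box p), w0
4. not p and p, w0
5. not p, w0
6. p, w0
Accessibility: w0Rw0
Branch closes: p and not p both at w0.
Every branch closes; the branch above is one of them.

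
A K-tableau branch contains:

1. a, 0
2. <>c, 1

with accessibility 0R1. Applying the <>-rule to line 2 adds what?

a fresh world 2 with 1R2, and c at 2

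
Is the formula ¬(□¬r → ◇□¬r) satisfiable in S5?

1. ¬(□¬r → ◇□¬r), u
2. □¬r, u   [¬→-rule on 1]
3. ¬◇□¬r, u   [¬→-rule on 1]
4. ¬r, u   [□-rule on 2 via uRu]
5. ¬□¬r, u   [¬◇-rule on 3 via uRu]
6. r, v   [¬□-rule on 5: fresh world v, uRv]
7. ¬r, v   [□-rule on 2 via uRv]
Accessibility: uRu, uRv, vRu, vRv
Branch closes: r and ¬r both at v.
Every branch closes; the branch above is one of them.

No, unsatisfiable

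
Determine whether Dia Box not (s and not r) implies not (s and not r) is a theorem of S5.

Yes, valid

Tableau for the negation not (Dia Box not (s and not r) implies not (s and not r)):
1. not (Dia Box not (s and not r) implies not (s and not r)), 0
2. Dia Box not (s and not r), 0
3. s and not r, 0
4. s, 0
5. not r, 0
6. Box not (s and not r), 1
7. not (s and not r), 0
8. not (s and not r), 1
9. r, 0
Accessibility: 0R0, 0R1, 1R0, 1R1
Branch closes: r and not r both at 0.
All branches of the negation close; one closing branch shown above.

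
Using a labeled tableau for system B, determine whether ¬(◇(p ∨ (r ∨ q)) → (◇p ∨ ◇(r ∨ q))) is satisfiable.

No, unsatisfiable

1. ¬(◇(p ∨ (r ∨ q)) → (◇p ∨ ◇(r ∨ q))), w0
2. ◇(p ∨ (r ∨ q)), w0
3. ¬(◇p ∨ ◇(r ∨ q)), w0
4. ¬◇p, w0
5. ¬◇(r ∨ q), w0
6. ¬p, w0
7. ¬(r ∨ q), w0
8. ¬r, w0
9. ¬q, w0
10. p ∨ (r ∨ q), w1
11. ¬p, w1
12. ¬(r ∨ q), w1
13. ¬r, w1
14. ¬q, w1
15. r ∨ q, w1
16. q, w1
Accessibility: w0Rw0, w0Rw1, w1Rw0, w1Rw1
Branch closes: q and ¬q both at w1.
(One branch shown.) All branches close.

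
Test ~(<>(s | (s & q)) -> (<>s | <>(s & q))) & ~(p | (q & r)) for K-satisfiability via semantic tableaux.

1. ~(<>(s | (s & q)) -> (<>s | <>(s & q))) & ~(p | (q & r)), 0
2. ~(<>(s | (s & q)) -> (<>s | <>(s & q))), 0
3. ~(p | (q & r)), 0
4. <>(s | (s & q)), 0
5. ~(<>s | <>(s & q)), 0
6. ~p, 0
7. ~(q & r), 0
8. ~<>s, 0
9. ~<>(s & q), 0
10. ~r, 0
11. s | (s & q), 1
12. ~s, 1
13. ~(s & q), 1
14. s & q, 1
15. s, 1
16. q, 1
Accessibility: 0R1
Branch closes: s and ~s both at 1.
All branches of the tableau close; one closing branch shown above.

No, unsatisfiable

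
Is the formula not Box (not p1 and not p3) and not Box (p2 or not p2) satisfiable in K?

1. not Box (not p1 and not p3) and not Box (p2 or not p2), w0
2. not Box (not p1 and not p3), w0   [and-rule on 1]
3. not Box (p2 or not p2), w0   [and-rule on 1]
4. not (not p1 and not p3), w1   [neg-Box-rule on 2: fresh world w1, w0Rw1]
5. p3, w1   [neg-and-rule on 4 (branches; this branch)]
6. not (p2 or not p2), w2   [neg-Box-rule on 3: fresh world w2, w0Rw2]
7. not p2, w2   [neg-or-rule on 6]
8. p2, w2   [neg-or-rule on 6]
Accessibility: w0Rw1, w0Rw2
Branch closes: p2 and not p2 both at w2.
Every branch closes; the branch above is one of them.

Unsatisfiable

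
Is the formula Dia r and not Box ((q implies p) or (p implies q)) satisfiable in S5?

1. Dia r and not Box ((q implies p) or (p implies q)), 0
2. Dia r, 0
3. not Box ((q implies p) or (p implies q)), 0
4. r, 1
5. not ((q implies p) or (p implies q)), 2
6. not (q implies p), 2
7. not (p implies q), 2
8. q, 2
9. not p, 2
10. p, 2
11. not q, 2
Accessibility: 0R0, 0R1, 0R2, 1R0, 1R1, 1R2, 2R0, 2R1, 2R2
Branch closes: p and not p both at 2.
All branches of the tableau close; one closing branch shown above.

Unsatisfiable (every branch closes)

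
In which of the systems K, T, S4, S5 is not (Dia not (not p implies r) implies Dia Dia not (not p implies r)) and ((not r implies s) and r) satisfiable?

T-tableau for the formula:
1. not (Dia not (not p implies r) implies Dia Dia not (not p implies r)) and ((not r implies s) and r), u
2. not (Dia not (not p implies r) implies Dia Dia not (not p implies r)), u   [and-rule on 1]
3. (not r implies s) and r, u   [and-rule on 1]
4. Dia not (not p implies r), u   [neg-implies-rule on 2]
5. not Dia Dia not (not p implies r), u   [neg-implies-rule on 2]
6. not r implies s, u   [and-rule on 3]
7. r, u   [and-rule on 3]
8. not Dia not (not p implies r), u   [neg-Dia-rule on 5 via uRu]
9. not p implies r, u   [neg-Dia-rule on 8 via uRu]
10. s, u   [implies-rule on 6 (branches; this branch)]
11. not (not p implies r), v   [Dia-rule on 4: fresh world v, uRv]
12. not p, v   [neg-implies-rule on 11]
13. not r, v   [neg-implies-rule on 11]
14. not Dia not (not p implies r), v   [neg-Dia-rule on 5 via uRv]
15. not p implies r, v   [neg-Dia-rule on 8 via uRv]
16. r, v   [implies-rule on 15 (branches; this branch)]
Accessibility: uRu, uRv, vRv
Branch closes: r and not r both at v.
Every branch closes (one shown): unsatisfiable in T, hence also in S4, S5 (every S4/S5-frame is a T-frame).
K-tableau for the formula:
1. not (Dia not (not p implies r) implies Dia Dia not (not p implies r)) and ((not r implies s) and r), u
2. not (Dia not (not p implies r) implies Dia Dia not (not p implies r)), u   [and-rule on 1]
3. (not r implies s) and r, u   [and-rule on 1]
4. Dia not (not p implies r), u   [neg-implies-rule on 2]
5. not Dia Dia not (not p implies r), u   [neg-implies-rule on 2]
6. not r implies s, u   [and-rule on 3]
7. r, u   [and-rule on 3]
8. s, u   [implies-rule on 6 (branches; this branch)]
9. not (not p implies r), v   [Dia-rule on 4: fresh world v, uRv]
10. not p, v   [neg-implies-rule on 9]
11. not r, v   [neg-implies-rule on 9]
12. not Dia not (not p implies r), v   [neg-Dia-rule on 5 via uRv]
Accessibility: uRv
Complete open branch: satisfiable in K.

K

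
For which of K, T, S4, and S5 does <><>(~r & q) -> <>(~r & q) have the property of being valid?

S4-tableau for the negation ~(<><>(~r & q) -> <>(~r & q)):
1. ~(<><>(~r & q) -> <>(~r & q)), 0
2. <><>(~r & q), 0
3. ~<>(~r & q), 0
4. ~(~r & q), 0
5. ~q, 0
6. <>(~r & q), 1
7. ~(~r & q), 1
8. ~q, 1
9. ~r & q, 2
10. ~r, 2
11. q, 2
12. ~(~r & q), 2
13. ~q, 2
Accessibility: 0R0, 0R1, 0R2, 1R1, 1R2, 2R2
Branch closes: q and ~q both at 2.
Every branch closes (one shown): valid in S4, hence also in S5 (every theorem of S4 is a theorem of S5).
T-tableau for the negation ~(<><>(~r & q) -> <>(~r & q)):
1. ~(<><>(~r & q) -> <>(~r & q)), 0
2. <><>(~r & q), 0
3. ~<>(~r & q), 0
4. ~(~r & q), 0
5. ~q, 0
6. <>(~r & q), 1
7. ~(~r & q), 1
8. ~q, 1
9. ~r & q, 2
10. ~r, 2
11. q, 2
Accessibility: 0R0, 0R1, 1R1, 1R2, 2R2
Complete open branch: countermodel on a T-frame, so not valid in T, nor in K (the same frame is also a K-frame).

S4, S5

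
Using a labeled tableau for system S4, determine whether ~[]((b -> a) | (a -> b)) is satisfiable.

1. ~[]((b -> a) | (a -> b)), w0
2. ~((b -> a) | (a -> b)), w1   [~[]-rule on 1: fresh world w1, w0Rw1]
3. ~(b -> a), w1   [~|-rule on 2]
4. ~(a -> b), w1   [~|-rule on 2]
5. b, w1   [~->-rule on 3]
6. ~a, w1   [~->-rule on 3]
7. a, w1   [~->-rule on 4]
8. ~b, w1   [~->-rule on 4]
Accessibility: w0Rw0, w0Rw1, w1Rw1
Branch closes: a and ~a both at w1.
(One branch shown.) All branches close.

Unsatisfiable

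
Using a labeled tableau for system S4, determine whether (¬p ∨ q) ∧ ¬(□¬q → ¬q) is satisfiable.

No, unsatisfiable

1. (¬p ∨ q) ∧ ¬(□¬q → ¬q), w0
2. ¬p ∨ q, w0
3. ¬(□¬q → ¬q), w0
4. □¬q, w0
5. q, w0
6. ¬q, w0
Accessibility: w0Rw0
Branch closes: q and ¬q both at w0.
All branches of the tableau close; one closing branch shown above.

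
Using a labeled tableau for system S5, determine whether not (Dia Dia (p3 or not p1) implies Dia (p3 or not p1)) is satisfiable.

No, unsatisfiable

1. not (Dia Dia (p3 or not p1) implies Dia (p3 or not p1)), u
2. Dia Dia (p3 or not p1), u   [neg-implies-rule on 1]
3. not Dia (p3 or not p1), u   [neg-implies-rule on 1]
4. not (p3 or not p1), u   [neg-Dia-rule on 3 via uRu]
5. not p3, u   [neg-or-rule on 4]
6. p1, u   [neg-or-rule on 4]
7. Dia (p3 or not p1), v   [Dia-rule on 2: fresh world v, uRv]
8. not (p3 or not p1), v   [neg-Dia-rule on 3 via uRv]
9. not p3, v   [neg-or-rule on 8]
10. p1, v   [neg-or-rule on 8]
11. p3 or not p1, w   [Dia-rule on 7: fresh world w, vRw]
12. not (p3 or not p1), w   [neg-Dia-rule on 3 via uRw]
13. not p3, w   [neg-or-rule on 12]
14. p1, w   [neg-or-rule on 12]
15. not p1, w   [or-rule on 11 (branches; this branch)]
Accessibility: uRu, uRv, uRw, vRu, vRv, vRw, wRu, wRv, wRw
Branch closes: p1 and not p1 both at w.
All branches of the tableau close; one closing branch shown above.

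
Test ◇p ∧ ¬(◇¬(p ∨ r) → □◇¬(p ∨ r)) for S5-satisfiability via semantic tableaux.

No, unsatisfiable

1. ◇p ∧ ¬(◇¬(p ∨ r) → □◇¬(p ∨ r)), 0
2. ◇p, 0
3. ¬(◇¬(p ∨ r) → □◇¬(p ∨ r)), 0
4. ◇¬(p ∨ r), 0
5. ¬□◇¬(p ∨ r), 0
6. p, 1
7. ¬(p ∨ r), 2
8. ¬p, 2
9. ¬r, 2
10. ¬◇¬(p ∨ r), 3
11. p ∨ r, 0
12. p ∨ r, 1
13. p ∨ r, 2
14. p ∨ r, 3
15. r, 0
16. r, 1
17. r, 2
Accessibility: 0R0, 0R1, 0R2, 0R3, 1R0, 1R1, 1R2, 1R3, 2R0, 2R1, 2R2, 2R3, 3R0, 3R1, 3R2, 3R3
Branch closes: r and ¬r both at 2.
All branches of the tableau close; one closing branch shown above.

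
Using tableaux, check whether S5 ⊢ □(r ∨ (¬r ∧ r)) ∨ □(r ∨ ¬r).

Tableau for the negation ¬(□(r ∨ (¬r ∧ r)) ∨ □(r ∨ ¬r)):
1. ¬(□(r ∨ (¬r ∧ r)) ∨ □(r ∨ ¬r)), u
2. ¬□(r ∨ (¬r ∧ r)), u
3. ¬□(r ∨ ¬r), u
4. ¬(r ∨ (¬r ∧ r)), v
5. ¬r, v
6. ¬(¬r ∧ r), v
7. ¬(r ∨ ¬r), w
8. ¬r, w
9. r, w
Accessibility: uRu, uRv, uRw, vRu, vRv, vRw, wRu, wRv, wRw
Branch closes: r and ¬r both at w.
All branches of the negation close; one closing branch shown above.

Valid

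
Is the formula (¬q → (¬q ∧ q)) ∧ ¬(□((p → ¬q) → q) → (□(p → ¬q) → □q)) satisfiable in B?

Unsatisfiable (every branch closes)

1. (¬q → (¬q ∧ q)) ∧ ¬(□((p → ¬q) → q) → (□(p → ¬q) → □q)), w0
2. ¬q → (¬q ∧ q), w0   [∧-rule on 1]
3. ¬(□((p → ¬q) → q) → (□(p → ¬q) → □q)), w0   [∧-rule on 1]
4. □((p → ¬q) → q), w0   [¬→-rule on 3]
5. ¬(□(p → ¬q) → □q), w0   [¬→-rule on 3]
6. □(p → ¬q), w0   [¬→-rule on 5]
7. ¬□q, w0   [¬→-rule on 5]
8. (p → ¬q) → q, w0   [□-rule on 4 via w0Rw0]
9. p → ¬q, w0   [□-rule on 6 via w0Rw0]
10. q, w0   [→-rule on 2 (branches; this branch)]
11. ¬p, w0   [→-rule on 9 (branches; this branch)]
12. ¬q, w1   [¬□-rule on 7: fresh world w1, w0Rw1]
13. (p → ¬q) → q, w1   [□-rule on 4 via w0Rw1]
14. p → ¬q, w1   [□-rule on 6 via w0Rw1]
15. ¬(p → ¬q), w1   [→-rule on 13 (branches; this branch)]
16. p, w1   [¬→-rule on 15]
17. q, w1   [¬→-rule on 15]
Accessibility: w0Rw0, w0Rw1, w1Rw0, w1Rw1
Branch closes: q and ¬q both at w1.
Every branch closes; the branch above is one of them.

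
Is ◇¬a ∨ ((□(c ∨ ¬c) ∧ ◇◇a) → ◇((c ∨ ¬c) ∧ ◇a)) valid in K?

Yes, valid

Tableau for the negation ¬(◇¬a ∨ ((□(c ∨ ¬c) ∧ ◇◇a) → ◇((c ∨ ¬c) ∧ ◇a))):
1. ¬(◇¬a ∨ ((□(c ∨ ¬c) ∧ ◇◇a) → ◇((c ∨ ¬c) ∧ ◇a))), 0
2. ¬◇¬a, 0
3. ¬((□(c ∨ ¬c) ∧ ◇◇a) → ◇((c ∨ ¬c) ∧ ◇a)), 0
4. □(c ∨ ¬c) ∧ ◇◇a, 0
5. ¬◇((c ∨ ¬c) ∧ ◇a), 0
6. □(c ∨ ¬c), 0
7. ◇◇a, 0
8. ◇a, 1
9. a, 1
10. ¬((c ∨ ¬c) ∧ ◇a), 1
11. c ∨ ¬c, 1
12. ¬◇a, 1
13. ¬c, 1
14. a, 2
15. ¬a, 2
Accessibility: 0R1, 1R2
Branch closes: a and ¬a both at 2.
Every branch of the negation's tableau closes; the branch above is one of them.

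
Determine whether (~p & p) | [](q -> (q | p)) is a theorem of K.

Tableau for the negation ~((~p & p) | [](q -> (q | p))):
1. ~((~p & p) | [](q -> (q | p))), 0
2. ~(~p & p), 0
3. ~[](q -> (q | p)), 0
4. ~p, 0
5. ~(q -> (q | p)), 1
6. q, 1
7. ~(q | p), 1
8. ~q, 1
9. ~p, 1
Accessibility: 0R1
Branch closes: q and ~q both at 1.
Every branch of the negation's tableau closes; the branch above is one of them.

Valid in K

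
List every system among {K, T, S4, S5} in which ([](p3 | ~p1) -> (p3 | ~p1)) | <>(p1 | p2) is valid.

K-tableau for the negation ~(([](p3 | ~p1) -> (p3 | ~p1)) | <>(p1 | p2)):
1. ~(([](p3 | ~p1) -> (p3 | ~p1)) | <>(p1 | p2)), w0
2. ~([](p3 | ~p1) -> (p3 | ~p1)), w0   [~|-rule on 1]
3. ~<>(p1 | p2), w0   [~|-rule on 1]
4. [](p3 | ~p1), w0   [~->-rule on 2]
5. ~(p3 | ~p1), w0   [~->-rule on 2]
6. ~p3, w0   [~|-rule on 5]
7. p1, w0   [~|-rule on 5]
Complete open branch: countermodel on a K-frame, so not valid in K.
T-tableau for the negation ~(([](p3 | ~p1) -> (p3 | ~p1)) | <>(p1 | p2)):
1. ~(([](p3 | ~p1) -> (p3 | ~p1)) | <>(p1 | p2)), w0
2. ~([](p3 | ~p1) -> (p3 | ~p1)), w0   [~|-rule on 1]
3. ~<>(p1 | p2), w0   [~|-rule on 1]
4. [](p3 | ~p1), w0   [~->-rule on 2]
5. ~(p3 | ~p1), w0   [~->-rule on 2]
6. ~p3, w0   [~|-rule on 5]
7. p1, w0   [~|-rule on 5]
8. ~(p1 | p2), w0   [~<>-rule on 3 via w0Rw0]
9. ~p1, w0   [~|-rule on 8]
10. ~p2, w0   [~|-rule on 8]
Accessibility: w0Rw0
Branch closes: p1 and ~p1 both at w0.
Every branch closes (one shown): valid in T, hence also in S4, S5 (every theorem of T is a theorem of S4 and S5).

T, S4, S5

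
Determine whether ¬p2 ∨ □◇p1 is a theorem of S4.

Tableau for the negation ¬(¬p2 ∨ □◇p1):
1. ¬(¬p2 ∨ □◇p1), w0
2. p2, w0
3. ¬□◇p1, w0
4. ¬◇p1, w1
5. ¬p1, w1
Accessibility: w0Rw0, w0Rw1, w1Rw1
The negation has an open branch (countermodel exists).

Invalid (countermodel exists)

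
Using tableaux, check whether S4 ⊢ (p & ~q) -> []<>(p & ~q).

Invalid (countermodel exists)

Tableau for the negation ~((p & ~q) -> []<>(p & ~q)):
1. ~((p & ~q) -> []<>(p & ~q)), u
2. p & ~q, u
3. ~[]<>(p & ~q), u
4. p, u
5. ~q, u
6. ~<>(p & ~q), v
7. ~(p & ~q), v
8. q, v
Accessibility: uRu, uRv, vRv
The negation has an open branch (countermodel exists).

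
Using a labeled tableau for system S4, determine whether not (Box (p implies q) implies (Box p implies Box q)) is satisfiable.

No, unsatisfiable

1. not (Box (p implies q) implies (Box p implies Box q)), u
2. Box (p implies q), u   [neg-implies-rule on 1]
3. not (Box p implies Box q), u   [neg-implies-rule on 1]
4. Box p, u   [neg-implies-rule on 3]
5. not Box q, u   [neg-implies-rule on 3]
6. p implies q, u   [Box-rule on 2 via uRu]
7. p, u   [Box-rule on 4 via uRu]
8. q, u   [implies-rule on 6 (branches; this branch)]
9. not q, v   [neg-Box-rule on 5: fresh world v, uRv]
10. p implies q, v   [Box-rule on 2 via uRv]
11. p, v   [Box-rule on 4 via uRv]
12. q, v   [implies-rule on 10 (branches; this branch)]
Accessibility: uRu, uRv, vRv
Branch closes: q and not q both at v.
Every branch closes; the branch above is one of them.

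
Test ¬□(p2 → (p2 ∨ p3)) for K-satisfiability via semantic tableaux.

Unsatisfiable

1. ¬□(p2 → (p2 ∨ p3)), u
2. ¬(p2 → (p2 ∨ p3)), v
3. p2, v
4. ¬(p2 ∨ p3), v
5. ¬p2, v
6. ¬p3, v
Accessibility: uRv
Branch closes: p2 and ¬p2 both at v.
All branches of the tableau close; one closing branch shown above.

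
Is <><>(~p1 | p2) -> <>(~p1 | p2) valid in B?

Invalid (countermodel exists)

Tableau for the negation ~(<><>(~p1 | p2) -> <>(~p1 | p2)):
1. ~(<><>(~p1 | p2) -> <>(~p1 | p2)), u
2. <><>(~p1 | p2), u   [~->-rule on 1]
3. ~<>(~p1 | p2), u   [~->-rule on 1]
4. ~(~p1 | p2), u   [~<>-rule on 3 via uRu]
5. p1, u   [~|-rule on 4]
6. ~p2, u   [~|-rule on 4]
7. <>(~p1 | p2), v   [<>-rule on 2: fresh world v, uRv]
8. ~(~p1 | p2), v   [~<>-rule on 3 via uRv]
9. p1, v   [~|-rule on 8]
10. ~p2, v   [~|-rule on 8]
11. ~p1 | p2, w   [<>-rule on 7: fresh world w, vRw]
12. p2, w   [|-rule on 11 (branches; this branch)]
Accessibility: uRu, uRv, vRu, vRv, vRw, wRv, wRw
The negation has an open branch (countermodel exists).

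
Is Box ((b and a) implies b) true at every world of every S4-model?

Tableau for the negation not Box ((b and a) implies b):
1. not Box ((b and a) implies b), 0
2. not ((b and a) implies b), 1   [neg-Box-rule on 1: fresh world 1, 0R1]
3. b and a, 1   [neg-implies-rule on 2]
4. not b, 1   [neg-implies-rule on 2]
5. b, 1   [and-rule on 3]
6. a, 1   [and-rule on 3]
Accessibility: 0R0, 0R1, 1R1
Branch closes: b and not b both at 1.
All branches of the negation close; one closing branch shown above.

Yes, valid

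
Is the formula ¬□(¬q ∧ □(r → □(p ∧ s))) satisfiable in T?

Satisfiable (open branch found)

1. ¬□(¬q ∧ □(r → □(p ∧ s))), u
2. ¬(¬q ∧ □(r → □(p ∧ s))), v
3. ¬□(r → □(p ∧ s)), v
4. ¬(r → □(p ∧ s)), w
5. r, w
6. ¬□(p ∧ s), w
7. ¬(p ∧ s), x
8. ¬s, x
Accessibility: uRu, uRv, vRv, vRw, wRw, wRx, xRx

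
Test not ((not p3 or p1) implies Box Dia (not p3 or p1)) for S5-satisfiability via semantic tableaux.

Unsatisfiable

1. not ((not p3 or p1) implies Box Dia (not p3 or p1)), u
2. not p3 or p1, u   [neg-implies-rule on 1]
3. not Box Dia (not p3 or p1), u   [neg-implies-rule on 1]
4. p1, u   [or-rule on 2 (branches; this branch)]
5. not Dia (not p3 or p1), v   [neg-Box-rule on 3: fresh world v, uRv]
6. not (not p3 or p1), u   [neg-Dia-rule on 5 via vRu]
7. p3, u   [neg-or-rule on 6]
8. not p1, u   [neg-or-rule on 6]
Accessibility: uRu, uRv, vRu, vRv
Branch closes: p1 and not p1 both at u.
(One branch shown.) All branches close.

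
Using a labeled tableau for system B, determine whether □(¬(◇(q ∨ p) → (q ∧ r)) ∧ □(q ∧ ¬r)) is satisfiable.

1. □(¬(◇(q ∨ p) → (q ∧ r)) ∧ □(q ∧ ¬r)), w0
2. ¬(◇(q ∨ p) → (q ∧ r)) ∧ □(q ∧ ¬r), w0   [□-rule on 1 via w0Rw0]
3. ¬(◇(q ∨ p) → (q ∧ r)), w0   [∧-rule on 2]
4. □(q ∧ ¬r), w0   [∧-rule on 2]
5. ◇(q ∨ p), w0   [¬→-rule on 3]
6. ¬(q ∧ r), w0   [¬→-rule on 3]
7. q ∧ ¬r, w0   [□-rule on 4 via w0Rw0]
8. q, w0   [∧-rule on 7]
9. ¬r, w0   [∧-rule on 7]
10. q ∨ p, w1   [◇-rule on 5: fresh world w1, w0Rw1]
11. ¬(◇(q ∨ p) → (q ∧ r)) ∧ □(q ∧ ¬r), w1   [□-rule on 1 via w0Rw1]
12. ¬(◇(q ∨ p) → (q ∧ r)), w1   [∧-rule on 11]
13. □(q ∧ ¬r), w1   [∧-rule on 11]
14. ◇(q ∨ p), w1   [¬→-rule on 12]
15. ¬(q ∧ r), w1   [¬→-rule on 12]
16. q ∧ ¬r, w1   [□-rule on 4 via w0Rw1]
17. q, w1   [∧-rule on 16]
18. ¬r, w1   [∧-rule on 16]
19. p, w1   [∨-rule on 10 (branches; this branch)]
20. q ∨ p, w2   [◇-rule on 14: fresh world w2, w1Rw2]
21. q ∧ ¬r, w2   [□-rule on 13 via w1Rw2]
22. q, w2   [∧-rule on 21]
23. ¬r, w2   [∧-rule on 21]
24. p, w2   [∨-rule on 20 (branches; this branch)]
Accessibility: w0Rw0, w0Rw1, w1Rw0, w1Rw1, w1Rw2, w2Rw1, w2Rw2

Yes, satisfiable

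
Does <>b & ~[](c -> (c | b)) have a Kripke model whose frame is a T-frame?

Unsatisfiable

1. <>b & ~[](c -> (c | b)), 0
2. <>b, 0
3. ~[](c -> (c | b)), 0
4. b, 1
5. ~(c -> (c | b)), 2
6. c, 2
7. ~(c | b), 2
8. ~c, 2
9. ~b, 2
Accessibility: 0R0, 0R1, 0R2, 1R1, 2R2
Branch closes: c and ~c both at 2.
Every branch closes; the branch above is one of them.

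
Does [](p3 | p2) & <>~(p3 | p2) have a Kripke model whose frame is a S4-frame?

1. [](p3 | p2) & <>~(p3 | p2), 0
2. [](p3 | p2), 0   [&-rule on 1]
3. <>~(p3 | p2), 0   [&-rule on 1]
4. p3 | p2, 0   [[]-rule on 2 via 0R0]
5. p2, 0   [|-rule on 4 (branches; this branch)]
6. ~(p3 | p2), 1   [<>-rule on 3: fresh world 1, 0R1]
7. ~p3, 1   [~|-rule on 6]
8. ~p2, 1   [~|-rule on 6]
9. p3 | p2, 1   [[]-rule on 2 via 0R1]
10. p2, 1   [|-rule on 9 (branches; this branch)]
Accessibility: 0R0, 0R1, 1R1
Branch closes: p2 and ~p2 both at 1.
(One branch shown.) All branches close.

Unsatisfiable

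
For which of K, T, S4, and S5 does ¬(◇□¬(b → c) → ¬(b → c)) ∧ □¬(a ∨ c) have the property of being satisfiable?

S4-tableau for the formula:
1. ¬(◇□¬(b → c) → ¬(b → c)) ∧ □¬(a ∨ c), u
2. ¬(◇□¬(b → c) → ¬(b → c)), u   [∧-rule on 1]
3. □¬(a ∨ c), u   [∧-rule on 1]
4. ◇□¬(b → c), u   [¬→-rule on 2]
5. b → c, u   [¬→-rule on 2]
6. ¬(a ∨ c), u   [□-rule on 3 via uRu]
7. ¬a, u   [¬∨-rule on 6]
8. ¬c, u   [¬∨-rule on 6]
9. ¬b, u   [→-rule on 5 (branches; this branch)]
10. □¬(b → c), v   [◇-rule on 4: fresh world v, uRv]
11. ¬(a ∨ c), v   [□-rule on 3 via uRv]
12. ¬a, v   [¬∨-rule on 11]
13. ¬c, v   [¬∨-rule on 11]
14. ¬(b → c), v   [□-rule on 10 via vRv]
15. b, v   [¬→-rule on 14]
Accessibility: uRu, uRv, vRv
Complete open branch: satisfiable in S4, hence also in K, T (this S4-model is also a K-model and a T-model).
S5-tableau for the formula:
1. ¬(◇□¬(b → c) → ¬(b → c)) ∧ □¬(a ∨ c), u
2. ¬(◇□¬(b → c) → ¬(b → c)), u   [∧-rule on 1]
3. □¬(a ∨ c), u   [∧-rule on 1]
4. ◇□¬(b → c), u   [¬→-rule on 2]
5. b → c, u   [¬→-rule on 2]
6. ¬(a ∨ c), u   [□-rule on 3 via uRu]
7. ¬a, u   [¬∨-rule on 6]
8. ¬c, u   [¬∨-rule on 6]
9. ¬b, u   [→-rule on 5 (branches; this branch)]
10. □¬(b → c), v   [◇-rule on 4: fresh world v, uRv]
11. ¬(a ∨ c), v   [□-rule on 3 via uRv]
12. ¬a, v   [¬∨-rule on 11]
13. ¬c, v   [¬∨-rule on 11]
14. ¬(b → c), u   [□-rule on 10 via vRu]
15. b, u   [¬→-rule on 14]
Accessibility: uRu, uRv, vRu, vRv
Branch closes: b and ¬b both at u.
Every branch closes (one shown): unsatisfiable in S5.

K, T, S4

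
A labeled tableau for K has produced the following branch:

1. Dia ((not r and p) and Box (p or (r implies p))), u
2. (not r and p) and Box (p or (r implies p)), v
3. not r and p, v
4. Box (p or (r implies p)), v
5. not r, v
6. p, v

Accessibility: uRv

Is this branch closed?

No, open

There is no literal clash: for every atom and world, at most one sign appears.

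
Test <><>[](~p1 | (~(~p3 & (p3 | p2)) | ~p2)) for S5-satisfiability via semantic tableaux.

1. <><>[](~p1 | (~(~p3 & (p3 | p2)) | ~p2)), u
2. <>[](~p1 | (~(~p3 & (p3 | p2)) | ~p2)), v   [<>-rule on 1: fresh world v, uRv]
3. [](~p1 | (~(~p3 & (p3 | p2)) | ~p2)), w   [<>-rule on 2: fresh world w, vRw]
4. ~p1 | (~(~p3 & (p3 | p2)) | ~p2), u   [[]-rule on 3 via wRu]
5. ~p1 | (~(~p3 & (p3 | p2)) | ~p2), v   [[]-rule on 3 via wRv]
6. ~p1 | (~(~p3 & (p3 | p2)) | ~p2), w   [[]-rule on 3 via wRw]
7. ~(~p3 & (p3 | p2)) | ~p2, u   [|-rule on 4 (branches; this branch)]
8. ~(~p3 & (p3 | p2)) | ~p2, v   [|-rule on 5 (branches; this branch)]
9. ~(~p3 & (p3 | p2)) | ~p2, w   [|-rule on 6 (branches; this branch)]
10. ~p2, u   [|-rule on 7 (branches; this branch)]
11. ~p2, v   [|-rule on 8 (branches; this branch)]
12. ~p2, w   [|-rule on 9 (branches; this branch)]
Accessibility: uRu, uRv, uRw, vRu, vRv, vRw, wRu, wRv, wRw

Yes, satisfiable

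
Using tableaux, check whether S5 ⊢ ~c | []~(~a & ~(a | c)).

Not valid

Tableau for the negation ~(~c | []~(~a & ~(a | c))):
1. ~(~c | []~(~a & ~(a | c))), w0
2. c, w0
3. ~[]~(~a & ~(a | c)), w0
4. ~a & ~(a | c), w1
5. ~a, w1
6. ~(a | c), w1
7. ~c, w1
Accessibility: w0Rw0, w0Rw1, w1Rw0, w1Rw1
The negation has an open branch (countermodel exists).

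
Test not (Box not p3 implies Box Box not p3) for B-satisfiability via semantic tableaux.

Yes, satisfiable

1. not (Box not p3 implies Box Box not p3), w0
2. Box not p3, w0
3. not Box Box not p3, w0
4. not p3, w0
5. not Box not p3, w1
6. not p3, w1
7. p3, w2
Accessibility: w0Rw0, w0Rw1, w1Rw0, w1Rw1, w1Rw2, w2Rw1, w2Rw2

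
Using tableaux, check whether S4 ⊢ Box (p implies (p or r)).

Yes, valid

Tableau for the negation not Box (p implies (p or r)):
1. not Box (p implies (p or r)), 0
2. not (p implies (p or r)), 1   [neg-Box-rule on 1: fresh world 1, 0R1]
3. p, 1   [neg-implies-rule on 2]
4. not (p or r), 1   [neg-implies-rule on 2]
5. not p, 1   [neg-or-rule on 4]
6. not r, 1   [neg-or-rule on 4]
Accessibility: 0R0, 0R1, 1R1
Branch closes: p and not p both at 1.
All branches of the negation close; one closing branch shown above.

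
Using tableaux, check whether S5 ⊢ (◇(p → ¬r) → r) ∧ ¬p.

No, not valid

Tableau for the negation ¬((◇(p → ¬r) → r) ∧ ¬p):
1. ¬((◇(p → ¬r) → r) ∧ ¬p), 0
2. p, 0
Accessibility: 0R0
The negation has an open branch (countermodel exists).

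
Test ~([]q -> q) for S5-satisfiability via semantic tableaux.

Unsatisfiable

1. ~([]q -> q), w0
2. []q, w0   [~->-rule on 1]
3. ~q, w0   [~->-rule on 1]
4. q, w0   [[]-rule on 2 via w0Rw0]
Accessibility: w0Rw0
Branch closes: q and ~q both at w0.
Every branch closes; the branch above is one of them.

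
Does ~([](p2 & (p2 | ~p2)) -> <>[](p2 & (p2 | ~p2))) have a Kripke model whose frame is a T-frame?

Unsatisfiable (every branch closes)

1. ~([](p2 & (p2 | ~p2)) -> <>[](p2 & (p2 | ~p2))), w0
2. [](p2 & (p2 | ~p2)), w0
3. ~<>[](p2 & (p2 | ~p2)), w0
4. p2 & (p2 | ~p2), w0
5. p2, w0
6. p2 | ~p2, w0
7. ~[](p2 & (p2 | ~p2)), w0
8. ~(p2 & (p2 | ~p2)), w1
9. p2 & (p2 | ~p2), w1
10. p2, w1
11. p2 | ~p2, w1
12. ~[](p2 & (p2 | ~p2)), w1
13. ~(p2 | ~p2), w1
14. ~p2, w1
Accessibility: w0Rw0, w0Rw1, w1Rw1
Branch closes: p2 and ~p2 both at w1.
(One branch shown.) All branches close.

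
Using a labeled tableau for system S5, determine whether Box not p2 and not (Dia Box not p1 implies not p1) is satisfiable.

1. Box not p2 and not (Dia Box not p1 implies not p1), u
2. Box not p2, u   [and-rule on 1]
3. not (Dia Box not p1 implies not p1), u   [and-rule on 1]
4. Dia Box not p1, u   [neg-implies-rule on 3]
5. p1, u   [neg-implies-rule on 3]
6. not p2, u   [Box-rule on 2 via uRu]
7. Box not p1, v   [Dia-rule on 4: fresh world v, uRv]
8. not p2, v   [Box-rule on 2 via uRv]
9. not p1, u   [Box-rule on 7 via vRu]
Accessibility: uRu, uRv, vRu, vRv
Branch closes: p1 and not p1 both at u.
(One branch shown.) All branches close.

Unsatisfiable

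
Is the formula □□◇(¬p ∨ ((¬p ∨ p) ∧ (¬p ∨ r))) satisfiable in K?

Satisfiable (open branch found)

1. □□◇(¬p ∨ ((¬p ∨ p) ∧ (¬p ∨ r))), w0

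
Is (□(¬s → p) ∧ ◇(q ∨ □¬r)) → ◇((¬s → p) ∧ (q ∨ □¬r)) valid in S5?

Valid in S5

Tableau for the negation ¬((□(¬s → p) ∧ ◇(q ∨ □¬r)) → ◇((¬s → p) ∧ (q ∨ □¬r))):
1. ¬((□(¬s → p) ∧ ◇(q ∨ □¬r)) → ◇((¬s → p) ∧ (q ∨ □¬r))), u
2. □(¬s → p) ∧ ◇(q ∨ □¬r), u
3. ¬◇((¬s → p) ∧ (q ∨ □¬r)), u
4. □(¬s → p), u
5. ◇(q ∨ □¬r), u
6. ¬((¬s → p) ∧ (q ∨ □¬r)), u
7. ¬s → p, u
8. ¬(q ∨ □¬r), u
9. ¬q, u
10. ¬□¬r, u
11. p, u
12. q ∨ □¬r, v
13. ¬((¬s → p) ∧ (q ∨ □¬r)), v
14. ¬s → p, v
15. □¬r, v
16. ¬r, u
17. ¬r, v
18. ¬(q ∨ □¬r), v
19. ¬q, v
20. ¬□¬r, v
21. p, v
22. r, w
23. ¬((¬s → p) ∧ (q ∨ □¬r)), w
24. ¬s → p, w
25. ¬r, w
Accessibility: uRu, uRv, uRw, vRu, vRv, vRw, wRu, wRv, wRw
Branch closes: r and ¬r both at w.
All branches of the negation close; one closing branch shown above.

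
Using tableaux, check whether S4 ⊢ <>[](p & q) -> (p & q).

Not valid

Tableau for the negation ~(<>[](p & q) -> (p & q)):
1. ~(<>[](p & q) -> (p & q)), w0
2. <>[](p & q), w0   [~->-rule on 1]
3. ~(p & q), w0   [~->-rule on 1]
4. ~q, w0   [~&-rule on 3 (branches; this branch)]
5. [](p & q), w1   [<>-rule on 2: fresh world w1, w0Rw1]
6. p & q, w1   [[]-rule on 5 via w1Rw1]
7. p, w1   [&-rule on 6]
8. q, w1   [&-rule on 6]
Accessibility: w0Rw0, w0Rw1, w1Rw1
The negation has an open branch (countermodel exists).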